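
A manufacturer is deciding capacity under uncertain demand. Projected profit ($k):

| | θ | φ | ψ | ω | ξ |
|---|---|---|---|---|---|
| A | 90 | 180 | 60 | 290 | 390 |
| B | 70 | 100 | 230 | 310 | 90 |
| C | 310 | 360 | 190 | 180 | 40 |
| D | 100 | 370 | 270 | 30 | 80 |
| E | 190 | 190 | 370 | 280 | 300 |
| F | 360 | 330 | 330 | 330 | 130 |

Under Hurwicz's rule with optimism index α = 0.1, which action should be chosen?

E

A: 0.1·390 + 0.9·60 = 93
B: 0.1·310 + 0.9·70 = 94
C: 0.1·360 + 0.9·40 = 72
D: 0.1·370 + 0.9·30 = 64
E: 0.1·370 + 0.9·190 = 208
F: 0.1·360 + 0.9·130 = 153
Highest Hurwicz score = 208 → E.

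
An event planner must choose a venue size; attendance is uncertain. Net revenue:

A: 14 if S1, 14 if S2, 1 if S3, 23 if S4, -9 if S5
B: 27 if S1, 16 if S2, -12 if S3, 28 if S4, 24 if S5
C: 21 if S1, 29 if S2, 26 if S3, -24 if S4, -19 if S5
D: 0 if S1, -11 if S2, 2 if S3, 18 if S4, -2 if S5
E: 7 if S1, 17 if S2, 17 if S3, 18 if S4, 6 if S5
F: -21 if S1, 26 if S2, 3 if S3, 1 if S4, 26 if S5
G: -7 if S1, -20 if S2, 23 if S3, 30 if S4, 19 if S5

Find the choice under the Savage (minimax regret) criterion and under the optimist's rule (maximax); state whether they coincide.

Column bests: S1=27, S2=29, S3=26, S4=30, S5=26.
A regrets: 13, 15, 25, 7, 35 → max 35
B regrets: 0, 13, 38, 2, 2 → max 38
C regrets: 6, 0, 0, 54, 45 → max 54
D regrets: 27, 40, 24, 12, 28 → max 40
E regrets: 20, 12, 9, 12, 20 → max 20
F regrets: 48, 3, 23, 29, 0 → max 48
G regrets: 34, 49, 3, 0, 7 → max 49
Smallest max regret = 20 → E.
Row maxima: A=23, B=28, C=29, D=18, E=18, F=26, G=30
Best best-case = 30 → G.

minimax regret → E; maximax → G (disagree)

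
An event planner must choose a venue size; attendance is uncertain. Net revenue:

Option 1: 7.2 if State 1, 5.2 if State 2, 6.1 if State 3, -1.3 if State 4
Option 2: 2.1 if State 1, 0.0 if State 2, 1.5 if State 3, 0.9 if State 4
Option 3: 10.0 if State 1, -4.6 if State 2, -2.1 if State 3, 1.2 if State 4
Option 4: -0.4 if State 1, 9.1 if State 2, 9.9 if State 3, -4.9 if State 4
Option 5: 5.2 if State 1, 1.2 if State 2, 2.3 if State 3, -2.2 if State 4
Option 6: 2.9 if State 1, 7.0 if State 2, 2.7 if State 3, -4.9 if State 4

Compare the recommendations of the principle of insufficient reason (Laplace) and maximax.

Row averages: Option 1=4.3, Option 2=1.125, Option 3=1.125, Option 4=3.425, Option 5=1.625, Option 6=1.925
Highest average = 4.3 → Option 1.
Row maxima: Option 1=7.2, Option 2=2.1, Option 3=10.0, Option 4=9.9, Option 5=5.2, Option 6=7.0
Best best-case = 10.0 → Option 3.

laplace → Option 1; maximax → Option 3 (disagree)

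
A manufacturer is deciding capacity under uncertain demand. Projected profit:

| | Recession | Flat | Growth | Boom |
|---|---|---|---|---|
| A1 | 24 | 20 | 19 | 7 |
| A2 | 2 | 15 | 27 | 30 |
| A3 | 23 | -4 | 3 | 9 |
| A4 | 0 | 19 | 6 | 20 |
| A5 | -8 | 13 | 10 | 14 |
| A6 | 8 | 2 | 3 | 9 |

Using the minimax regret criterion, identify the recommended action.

A2

Column bests: Recession=24, Flat=20, Growth=27, Boom=30.
A1 regrets: 0, 0, 8, 23 → max 23
A2 regrets: 22, 5, 0, 0 → max 22
A3 regrets: 1, 24, 24, 21 → max 24
A4 regrets: 24, 1, 21, 10 → max 24
A5 regrets: 32, 7, 17, 16 → max 32
A6 regrets: 16, 18, 24, 21 → max 24
Smallest max regret = 22 → A2.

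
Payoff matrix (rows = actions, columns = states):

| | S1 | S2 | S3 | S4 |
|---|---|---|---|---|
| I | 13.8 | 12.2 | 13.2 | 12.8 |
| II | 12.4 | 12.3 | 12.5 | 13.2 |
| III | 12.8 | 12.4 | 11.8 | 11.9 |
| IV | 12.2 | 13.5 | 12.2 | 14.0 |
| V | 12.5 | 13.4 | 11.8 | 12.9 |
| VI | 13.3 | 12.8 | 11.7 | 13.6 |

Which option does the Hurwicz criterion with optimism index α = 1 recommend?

IV

I: 1·13.8 + 0·12.2 = 13.8
II: 1·13.2 + 0·12.3 = 13.2
III: 1·12.8 + 0·11.8 = 12.8
IV: 1·14.0 + 0·12.2 = 14
V: 1·13.4 + 0·11.8 = 13.4
VI: 1·13.6 + 0·11.7 = 13.6
Highest Hurwicz score = 14 → IV.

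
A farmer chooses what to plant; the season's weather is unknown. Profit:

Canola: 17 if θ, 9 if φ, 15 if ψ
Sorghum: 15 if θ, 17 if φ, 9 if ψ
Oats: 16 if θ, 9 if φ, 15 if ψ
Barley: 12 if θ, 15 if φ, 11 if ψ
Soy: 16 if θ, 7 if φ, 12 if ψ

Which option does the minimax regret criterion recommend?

Column bests: θ=17, φ=17, ψ=15.
Canola regrets: 0, 8, 0 → max 8
Sorghum regrets: 2, 0, 6 → max 6
Oats regrets: 1, 8, 0 → max 8
Barley regrets: 5, 2, 4 → max 5
Soy regrets: 1, 10, 3 → max 10
Smallest max regret = 5 → Barley.

Barley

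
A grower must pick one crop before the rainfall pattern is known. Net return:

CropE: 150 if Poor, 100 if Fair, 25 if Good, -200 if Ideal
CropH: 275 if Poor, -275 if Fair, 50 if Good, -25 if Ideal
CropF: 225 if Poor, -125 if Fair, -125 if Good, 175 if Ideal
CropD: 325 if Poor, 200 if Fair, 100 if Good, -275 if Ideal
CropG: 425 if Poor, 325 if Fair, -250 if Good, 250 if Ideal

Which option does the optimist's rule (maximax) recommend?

Row maxima: CropE=150, CropH=275, CropF=225, CropD=325, CropG=425
Best best-case = 425 → CropG.

CropG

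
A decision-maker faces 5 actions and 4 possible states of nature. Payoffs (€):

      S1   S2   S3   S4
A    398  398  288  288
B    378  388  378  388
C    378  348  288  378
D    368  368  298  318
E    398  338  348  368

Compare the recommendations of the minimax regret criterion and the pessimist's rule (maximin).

minimax regret → B; maximin → B (agree)

Column bests: S1=398, S2=398, S3=378, S4=388.
A regrets: 0, 0, 90, 100 → max 100
B regrets: 20, 10, 0, 0 → max 20
C regrets: 20, 50, 90, 10 → max 90
D regrets: 30, 30, 80, 70 → max 80
E regrets: 0, 60, 30, 20 → max 60
Smallest max regret = 20 → B.
Row minima: A=288, B=378, C=288, D=298, E=338
Best worst-case = 378 → B.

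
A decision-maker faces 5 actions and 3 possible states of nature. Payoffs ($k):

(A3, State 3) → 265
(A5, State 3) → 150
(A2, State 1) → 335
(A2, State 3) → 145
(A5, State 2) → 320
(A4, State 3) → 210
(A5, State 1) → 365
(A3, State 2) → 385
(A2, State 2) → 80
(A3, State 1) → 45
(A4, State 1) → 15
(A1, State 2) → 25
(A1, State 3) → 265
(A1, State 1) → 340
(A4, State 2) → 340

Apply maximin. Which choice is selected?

A5

Row minima: A1=25, A2=80, A3=45, A4=15, A5=150
Best worst-case = 150 → A5.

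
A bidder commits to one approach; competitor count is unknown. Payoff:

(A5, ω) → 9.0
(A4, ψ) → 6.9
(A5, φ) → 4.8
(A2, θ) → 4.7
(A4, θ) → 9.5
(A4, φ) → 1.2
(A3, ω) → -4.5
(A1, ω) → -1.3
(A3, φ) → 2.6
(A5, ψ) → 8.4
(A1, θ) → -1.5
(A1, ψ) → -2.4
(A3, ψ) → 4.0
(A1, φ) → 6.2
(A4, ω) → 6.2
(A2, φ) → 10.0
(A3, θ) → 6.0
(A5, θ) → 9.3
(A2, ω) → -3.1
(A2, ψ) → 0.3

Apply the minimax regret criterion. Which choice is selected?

Column bests: θ=9.5, φ=10.0, ψ=8.4, ω=9.0.
A1 regrets: 11.0, 3.8, 10.8, 10.3 → max 11.0
A2 regrets: 4.8, 0.0, 8.1, 12.1 → max 12.1
A3 regrets: 3.5, 7.4, 4.4, 13.5 → max 13.5
A4 regrets: 0.0, 8.8, 1.5, 2.8 → max 8.8
A5 regrets: 0.2, 5.2, 0.0, 0.0 → max 5.2
Smallest max regret = 5.2 → A5.

A5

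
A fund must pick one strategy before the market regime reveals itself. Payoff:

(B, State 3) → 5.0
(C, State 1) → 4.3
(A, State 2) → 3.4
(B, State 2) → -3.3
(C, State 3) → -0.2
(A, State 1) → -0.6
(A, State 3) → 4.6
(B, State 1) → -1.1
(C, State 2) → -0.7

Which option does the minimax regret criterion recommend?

Column bests: State 1=4.3, State 2=3.4, State 3=5.0.
A regrets: 4.9, 0.0, 0.4 → max 4.9
B regrets: 5.4, 6.7, 0.0 → max 6.7
C regrets: 0.0, 4.1, 5.2 → max 5.2
Smallest max regret = 4.9 → A.

A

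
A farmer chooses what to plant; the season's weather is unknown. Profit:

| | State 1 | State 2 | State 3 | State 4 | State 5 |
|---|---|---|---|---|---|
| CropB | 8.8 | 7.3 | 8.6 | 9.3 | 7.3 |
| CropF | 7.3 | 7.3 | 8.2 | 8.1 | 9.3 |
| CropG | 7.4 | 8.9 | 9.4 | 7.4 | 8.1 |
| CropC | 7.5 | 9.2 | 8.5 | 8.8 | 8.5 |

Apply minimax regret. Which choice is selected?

Column bests: State 1=8.8, State 2=9.2, State 3=9.4, State 4=9.3, State 5=9.3.
CropB regrets: 0.0, 1.9, 0.8, 0.0, 2.0 → max 2.0
CropF regrets: 1.5, 1.9, 1.2, 1.2, 0.0 → max 1.9
CropG regrets: 1.4, 0.3, 0.0, 1.9, 1.2 → max 1.9
CropC regrets: 1.3, 0.0, 0.9, 0.5, 0.8 → max 1.3
Smallest max regret = 1.3 → CropC.

CropC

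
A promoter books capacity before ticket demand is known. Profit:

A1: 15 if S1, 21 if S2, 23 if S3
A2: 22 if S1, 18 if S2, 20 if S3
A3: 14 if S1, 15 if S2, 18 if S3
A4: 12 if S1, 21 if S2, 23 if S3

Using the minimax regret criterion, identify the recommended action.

A2

Column bests: S1=22, S2=21, S3=23.
A1 regrets: 7, 0, 0 → max 7
A2 regrets: 0, 3, 3 → max 3
A3 regrets: 8, 6, 5 → max 8
A4 regrets: 10, 0, 0 → max 10
Smallest max regret = 3 → A2.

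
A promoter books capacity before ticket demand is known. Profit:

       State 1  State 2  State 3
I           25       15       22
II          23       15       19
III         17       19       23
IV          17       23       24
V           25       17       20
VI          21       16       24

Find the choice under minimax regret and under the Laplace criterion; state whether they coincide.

minimax regret → V; laplace → IV (disagree)

Column bests: State 1=25, State 2=23, State 3=24.
I regrets: 0, 8, 2 → max 8
II regrets: 2, 8, 5 → max 8
III regrets: 8, 4, 1 → max 8
IV regrets: 8, 0, 0 → max 8
V regrets: 0, 6, 4 → max 6
VI regrets: 4, 7, 0 → max 7
Smallest max regret = 6 → V.
Row averages: I=62/3, II=19, III=59/3, IV=64/3, V=62/3, VI=61/3
Highest average = 64/3 → IV.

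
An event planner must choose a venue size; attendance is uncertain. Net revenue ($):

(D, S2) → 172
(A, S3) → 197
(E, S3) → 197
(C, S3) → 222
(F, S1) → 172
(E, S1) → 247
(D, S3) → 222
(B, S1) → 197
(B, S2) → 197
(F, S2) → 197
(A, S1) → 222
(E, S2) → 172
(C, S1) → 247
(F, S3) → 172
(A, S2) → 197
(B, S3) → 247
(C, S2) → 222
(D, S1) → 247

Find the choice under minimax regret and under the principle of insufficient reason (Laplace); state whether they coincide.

Column bests: S1=247, S2=222, S3=247.
A regrets: 25, 25, 50 → max 50
B regrets: 50, 25, 0 → max 50
C regrets: 0, 0, 25 → max 25
D regrets: 0, 50, 25 → max 50
E regrets: 0, 50, 50 → max 50
F regrets: 75, 25, 75 → max 75
Smallest max regret = 25 → C.
Row averages: A=616/3, B=641/3, C=691/3, D=641/3, E=616/3, F=541/3
Highest average = 691/3 → C.

minimax regret → C; laplace → C (agree)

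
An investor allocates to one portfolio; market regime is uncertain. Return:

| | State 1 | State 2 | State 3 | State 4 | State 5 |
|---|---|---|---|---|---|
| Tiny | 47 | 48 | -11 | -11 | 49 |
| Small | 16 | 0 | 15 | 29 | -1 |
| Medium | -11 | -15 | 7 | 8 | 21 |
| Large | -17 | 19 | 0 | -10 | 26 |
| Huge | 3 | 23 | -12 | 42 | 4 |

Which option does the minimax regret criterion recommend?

Column bests: State 1=47, State 2=48, State 3=15, State 4=42, State 5=49.
Tiny regrets: 0, 0, 26, 53, 0 → max 53
Small regrets: 31, 48, 0, 13, 50 → max 50
Medium regrets: 58, 63, 8, 34, 28 → max 63
Large regrets: 64, 29, 15, 52, 23 → max 64
Huge regrets: 44, 25, 27, 0, 45 → max 45
Smallest max regret = 45 → Huge.

Huge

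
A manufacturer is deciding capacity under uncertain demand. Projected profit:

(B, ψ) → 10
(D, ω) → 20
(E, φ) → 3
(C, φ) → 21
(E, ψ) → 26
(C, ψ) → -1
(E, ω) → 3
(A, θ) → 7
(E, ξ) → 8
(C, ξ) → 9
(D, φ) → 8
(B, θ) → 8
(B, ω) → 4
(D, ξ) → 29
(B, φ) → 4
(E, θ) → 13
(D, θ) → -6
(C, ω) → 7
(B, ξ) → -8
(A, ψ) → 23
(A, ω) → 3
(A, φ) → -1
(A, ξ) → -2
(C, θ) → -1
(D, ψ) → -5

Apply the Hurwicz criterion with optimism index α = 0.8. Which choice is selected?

A: 0.8·23 + 0.2·(-2) = 18
B: 0.8·10 + 0.2·(-8) = 6.4
C: 0.8·21 + 0.2·(-1) = 16.6
D: 0.8·29 + 0.2·(-6) = 22
E: 0.8·26 + 0.2·3 = 21.4
Highest Hurwicz score = 22 → D.

D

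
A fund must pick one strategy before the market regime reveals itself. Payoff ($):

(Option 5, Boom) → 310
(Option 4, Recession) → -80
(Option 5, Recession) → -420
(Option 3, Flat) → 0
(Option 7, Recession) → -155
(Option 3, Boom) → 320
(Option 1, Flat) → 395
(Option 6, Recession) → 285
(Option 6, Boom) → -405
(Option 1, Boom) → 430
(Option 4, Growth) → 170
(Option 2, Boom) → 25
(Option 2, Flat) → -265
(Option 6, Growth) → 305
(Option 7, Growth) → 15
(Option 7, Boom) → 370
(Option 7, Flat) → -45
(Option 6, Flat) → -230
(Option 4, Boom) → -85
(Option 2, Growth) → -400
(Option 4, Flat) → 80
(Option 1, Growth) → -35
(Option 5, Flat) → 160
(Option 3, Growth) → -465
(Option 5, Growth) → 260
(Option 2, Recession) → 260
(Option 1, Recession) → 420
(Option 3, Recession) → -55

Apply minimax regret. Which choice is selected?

Option 1

Column bests: Recession=420, Flat=395, Growth=305, Boom=430.
Option 1 regrets: 0, 0, 340, 0 → max 340
Option 2 regrets: 160, 660, 705, 405 → max 705
Option 3 regrets: 475, 395, 770, 110 → max 770
Option 4 regrets: 500, 315, 135, 515 → max 515
Option 5 regrets: 840, 235, 45, 120 → max 840
Option 6 regrets: 135, 625, 0, 835 → max 835
Option 7 regrets: 575, 440, 290, 60 → max 575
Smallest max regret = 340 → Option 1.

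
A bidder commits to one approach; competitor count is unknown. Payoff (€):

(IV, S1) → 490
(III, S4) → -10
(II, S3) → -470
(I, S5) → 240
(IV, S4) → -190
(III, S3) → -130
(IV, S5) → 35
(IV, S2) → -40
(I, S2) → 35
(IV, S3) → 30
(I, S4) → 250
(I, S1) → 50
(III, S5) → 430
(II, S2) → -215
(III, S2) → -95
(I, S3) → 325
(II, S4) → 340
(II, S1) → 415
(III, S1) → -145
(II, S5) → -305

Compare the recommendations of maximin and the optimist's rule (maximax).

Row minima: I=35, II=-470, III=-145, IV=-190
Best worst-case = 35 → I.
Row maxima: I=325, II=415, III=430, IV=490
Best best-case = 490 → IV.

maximin → I; maximax → IV (disagree)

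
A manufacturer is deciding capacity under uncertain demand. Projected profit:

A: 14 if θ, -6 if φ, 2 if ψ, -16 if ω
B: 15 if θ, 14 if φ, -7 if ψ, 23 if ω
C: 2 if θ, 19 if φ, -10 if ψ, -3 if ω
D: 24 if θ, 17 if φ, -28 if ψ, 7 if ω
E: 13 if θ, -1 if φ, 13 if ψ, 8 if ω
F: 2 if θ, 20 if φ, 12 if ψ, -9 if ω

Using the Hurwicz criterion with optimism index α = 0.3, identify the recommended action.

E

A: 0.3·14 + 0.7·(-16) = -7
B: 0.3·23 + 0.7·(-7) = 2
C: 0.3·19 + 0.7·(-10) = -1.3
D: 0.3·24 + 0.7·(-28) = -12.4
E: 0.3·13 + 0.7·(-1) = 3.2
F: 0.3·20 + 0.7·(-9) = -0.3
Highest Hurwicz score = 3.2 → E.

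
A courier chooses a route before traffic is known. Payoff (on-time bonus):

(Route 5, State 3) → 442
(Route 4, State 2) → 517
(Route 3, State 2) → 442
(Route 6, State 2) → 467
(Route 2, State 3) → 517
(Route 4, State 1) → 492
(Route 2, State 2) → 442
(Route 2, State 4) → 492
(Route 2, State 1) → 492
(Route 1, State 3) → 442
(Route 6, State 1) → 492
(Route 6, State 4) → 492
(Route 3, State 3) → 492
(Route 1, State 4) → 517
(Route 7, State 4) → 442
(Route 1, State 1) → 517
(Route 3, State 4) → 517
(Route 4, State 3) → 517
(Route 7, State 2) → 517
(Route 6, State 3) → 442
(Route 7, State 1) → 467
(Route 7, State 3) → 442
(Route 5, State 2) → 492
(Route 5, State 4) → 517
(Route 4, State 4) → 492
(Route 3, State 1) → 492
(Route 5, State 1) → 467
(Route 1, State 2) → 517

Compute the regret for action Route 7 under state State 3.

Best payoff under State 3 is 517.
Regret = 517 − 442 = 75.

75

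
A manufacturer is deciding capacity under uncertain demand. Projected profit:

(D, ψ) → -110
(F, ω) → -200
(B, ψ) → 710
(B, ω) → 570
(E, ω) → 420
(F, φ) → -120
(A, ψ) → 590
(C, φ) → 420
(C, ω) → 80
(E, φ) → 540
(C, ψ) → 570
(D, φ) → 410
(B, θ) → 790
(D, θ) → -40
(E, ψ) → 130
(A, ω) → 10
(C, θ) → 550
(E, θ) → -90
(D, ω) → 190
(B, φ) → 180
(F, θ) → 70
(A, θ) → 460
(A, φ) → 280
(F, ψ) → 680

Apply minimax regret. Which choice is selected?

Column bests: θ=790, φ=540, ψ=710, ω=570.
A regrets: 330, 260, 120, 560 → max 560
B regrets: 0, 360, 0, 0 → max 360
C regrets: 240, 120, 140, 490 → max 490
D regrets: 830, 130, 820, 380 → max 830
E regrets: 880, 0, 580, 150 → max 880
F regrets: 720, 660, 30, 770 → max 770
Smallest max regret = 360 → B.

B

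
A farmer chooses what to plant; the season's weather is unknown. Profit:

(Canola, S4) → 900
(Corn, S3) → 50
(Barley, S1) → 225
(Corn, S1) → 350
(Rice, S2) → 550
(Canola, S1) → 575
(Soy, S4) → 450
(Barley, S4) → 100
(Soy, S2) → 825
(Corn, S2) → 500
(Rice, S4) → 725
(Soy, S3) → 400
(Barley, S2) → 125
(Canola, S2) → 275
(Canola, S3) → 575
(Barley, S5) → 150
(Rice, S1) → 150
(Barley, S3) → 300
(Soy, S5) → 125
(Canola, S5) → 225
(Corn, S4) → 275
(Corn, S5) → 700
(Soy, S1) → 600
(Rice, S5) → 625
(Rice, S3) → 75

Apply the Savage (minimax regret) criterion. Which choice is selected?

Column bests: S1=600, S2=825, S3=575, S4=900, S5=700.
Corn regrets: 250, 325, 525, 625, 0 → max 625
Barley regrets: 375, 700, 275, 800, 550 → max 800
Soy regrets: 0, 0, 175, 450, 575 → max 575
Rice regrets: 450, 275, 500, 175, 75 → max 500
Canola regrets: 25, 550, 0, 0, 475 → max 550
Smallest max regret = 500 → Rice.

Rice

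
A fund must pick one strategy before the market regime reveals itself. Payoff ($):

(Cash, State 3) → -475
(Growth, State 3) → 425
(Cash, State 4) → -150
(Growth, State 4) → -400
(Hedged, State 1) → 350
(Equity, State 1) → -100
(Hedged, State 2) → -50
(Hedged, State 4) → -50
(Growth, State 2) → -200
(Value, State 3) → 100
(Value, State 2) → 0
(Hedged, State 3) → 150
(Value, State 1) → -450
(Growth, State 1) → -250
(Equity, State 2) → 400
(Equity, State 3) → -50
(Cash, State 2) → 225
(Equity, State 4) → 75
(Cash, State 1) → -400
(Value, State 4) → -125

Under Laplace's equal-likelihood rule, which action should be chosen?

Row averages: Equity=81.25, Value=-118.75, Growth=-106.25, Hedged=100, Cash=-200
Highest average = 100 → Hedged.

Hedged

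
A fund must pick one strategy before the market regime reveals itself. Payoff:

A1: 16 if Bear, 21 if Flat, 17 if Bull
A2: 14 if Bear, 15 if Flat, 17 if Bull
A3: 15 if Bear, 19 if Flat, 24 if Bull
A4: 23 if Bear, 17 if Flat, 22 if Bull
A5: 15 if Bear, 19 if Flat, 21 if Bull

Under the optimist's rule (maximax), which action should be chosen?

Row maxima: A1=21, A2=17, A3=24, A4=23, A5=21
Best best-case = 24 → A3.

A3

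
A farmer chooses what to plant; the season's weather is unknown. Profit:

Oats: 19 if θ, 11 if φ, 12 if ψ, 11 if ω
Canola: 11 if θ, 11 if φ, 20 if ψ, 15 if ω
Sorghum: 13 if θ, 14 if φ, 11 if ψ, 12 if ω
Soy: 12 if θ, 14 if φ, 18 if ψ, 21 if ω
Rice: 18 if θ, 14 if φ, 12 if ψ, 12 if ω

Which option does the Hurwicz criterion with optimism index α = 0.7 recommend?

Oats: 0.7·19 + 0.3·11 = 16.6
Canola: 0.7·20 + 0.3·11 = 17.3
Sorghum: 0.7·14 + 0.3·11 = 13.1
Soy: 0.7·21 + 0.3·12 = 18.3
Rice: 0.7·18 + 0.3·12 = 16.2
Highest Hurwicz score = 18.3 → Soy.

Soy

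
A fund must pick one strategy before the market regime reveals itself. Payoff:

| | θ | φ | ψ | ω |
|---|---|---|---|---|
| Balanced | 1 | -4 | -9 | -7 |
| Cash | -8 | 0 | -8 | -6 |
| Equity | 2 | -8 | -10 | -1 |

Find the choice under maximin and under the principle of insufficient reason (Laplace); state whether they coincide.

maximin → Cash; laplace → Equity (disagree)

Row minima: Balanced=-9, Cash=-8, Equity=-10
Best worst-case = -8 → Cash.
Row averages: Balanced=-4.75, Cash=-5.5, Equity=-4.25
Highest average = -4.25 → Equity.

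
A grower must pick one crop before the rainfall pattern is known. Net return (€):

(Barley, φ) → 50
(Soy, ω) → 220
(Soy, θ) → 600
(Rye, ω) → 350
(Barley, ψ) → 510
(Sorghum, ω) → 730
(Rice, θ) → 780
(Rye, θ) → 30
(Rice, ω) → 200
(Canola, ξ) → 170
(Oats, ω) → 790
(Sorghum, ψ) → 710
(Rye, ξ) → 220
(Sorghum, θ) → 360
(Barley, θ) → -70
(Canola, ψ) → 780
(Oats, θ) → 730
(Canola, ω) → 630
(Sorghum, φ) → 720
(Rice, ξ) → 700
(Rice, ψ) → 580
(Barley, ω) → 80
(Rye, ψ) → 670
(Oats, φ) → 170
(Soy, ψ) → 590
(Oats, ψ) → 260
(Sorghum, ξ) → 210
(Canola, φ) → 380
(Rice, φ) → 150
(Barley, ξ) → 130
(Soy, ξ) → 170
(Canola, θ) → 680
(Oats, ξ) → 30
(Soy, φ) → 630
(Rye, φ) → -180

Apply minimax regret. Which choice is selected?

Column bests: θ=780, φ=720, ψ=780, ω=790, ξ=700.
Canola regrets: 100, 340, 0, 160, 530 → max 530
Sorghum regrets: 420, 0, 70, 60, 490 → max 490
Rice regrets: 0, 570, 200, 590, 0 → max 590
Soy regrets: 180, 90, 190, 570, 530 → max 570
Barley regrets: 850, 670, 270, 710, 570 → max 850
Oats regrets: 50, 550, 520, 0, 670 → max 670
Rye regrets: 750, 900, 110, 440, 480 → max 900
Smallest max regret = 490 → Sorghum.

Sorghum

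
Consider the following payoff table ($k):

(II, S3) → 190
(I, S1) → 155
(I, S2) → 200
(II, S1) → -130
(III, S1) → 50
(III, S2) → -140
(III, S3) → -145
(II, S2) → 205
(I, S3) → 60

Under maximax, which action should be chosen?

II

Row maxima: I=200, II=205, III=50
Best best-case = 205 → II.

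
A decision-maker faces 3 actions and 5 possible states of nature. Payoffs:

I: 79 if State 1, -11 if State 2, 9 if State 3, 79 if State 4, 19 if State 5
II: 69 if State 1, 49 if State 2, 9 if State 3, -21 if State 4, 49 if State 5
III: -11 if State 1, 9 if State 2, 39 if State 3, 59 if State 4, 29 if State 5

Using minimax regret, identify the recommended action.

Column bests: State 1=79, State 2=49, State 3=39, State 4=79, State 5=49.
I regrets: 0, 60, 30, 0, 30 → max 60
II regrets: 10, 0, 30, 100, 0 → max 100
III regrets: 90, 40, 0, 20, 20 → max 90
Smallest max regret = 60 → I.

I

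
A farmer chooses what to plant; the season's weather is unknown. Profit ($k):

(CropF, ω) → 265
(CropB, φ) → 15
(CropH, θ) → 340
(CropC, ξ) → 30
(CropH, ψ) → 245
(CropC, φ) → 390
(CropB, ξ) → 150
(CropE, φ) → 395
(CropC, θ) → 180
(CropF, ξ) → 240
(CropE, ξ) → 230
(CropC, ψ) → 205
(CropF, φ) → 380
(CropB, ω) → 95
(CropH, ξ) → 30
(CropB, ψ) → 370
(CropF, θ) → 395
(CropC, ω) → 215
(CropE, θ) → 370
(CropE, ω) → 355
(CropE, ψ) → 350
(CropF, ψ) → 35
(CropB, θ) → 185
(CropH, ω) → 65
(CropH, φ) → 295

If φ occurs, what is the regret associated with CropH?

Best payoff under φ is 395.
Regret = 395 − 295 = 100.

100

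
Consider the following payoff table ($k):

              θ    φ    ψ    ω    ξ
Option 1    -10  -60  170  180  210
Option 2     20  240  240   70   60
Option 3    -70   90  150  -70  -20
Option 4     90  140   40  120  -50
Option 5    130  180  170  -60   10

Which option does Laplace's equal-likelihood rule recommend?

Option 2

Row averages: Option 1=98, Option 2=126, Option 3=16, Option 4=68, Option 5=86
Highest average = 126 → Option 2.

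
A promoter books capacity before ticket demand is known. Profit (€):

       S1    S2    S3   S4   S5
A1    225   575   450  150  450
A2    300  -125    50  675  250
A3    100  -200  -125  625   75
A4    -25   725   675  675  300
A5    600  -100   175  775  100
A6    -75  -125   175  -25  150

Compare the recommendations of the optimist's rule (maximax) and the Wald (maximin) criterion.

maximax → A5; maximin → A1 (disagree)

Row maxima: A1=575, A2=675, A3=625, A4=725, A5=775, A6=175
Best best-case = 775 → A5.
Row minima: A1=150, A2=-125, A3=-200, A4=-25, A5=-100, A6=-125
Best worst-case = 150 → A1.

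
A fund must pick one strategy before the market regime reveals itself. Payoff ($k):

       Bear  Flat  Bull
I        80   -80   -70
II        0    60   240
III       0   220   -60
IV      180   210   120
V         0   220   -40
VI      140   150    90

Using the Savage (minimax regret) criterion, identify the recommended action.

Column bests: Bear=180, Flat=220, Bull=240.
I regrets: 100, 300, 310 → max 310
II regrets: 180, 160, 0 → max 180
III regrets: 180, 0, 300 → max 300
IV regrets: 0, 10, 120 → max 120
V regrets: 180, 0, 280 → max 280
VI regrets: 40, 70, 150 → max 150
Smallest max regret = 120 → IV.

IV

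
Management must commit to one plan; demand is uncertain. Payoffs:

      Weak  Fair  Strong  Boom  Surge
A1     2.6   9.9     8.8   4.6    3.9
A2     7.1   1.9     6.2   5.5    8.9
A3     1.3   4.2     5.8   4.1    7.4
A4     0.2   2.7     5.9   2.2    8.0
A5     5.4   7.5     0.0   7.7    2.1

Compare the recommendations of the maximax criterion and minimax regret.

maximax → A1; minimax regret → A1 (agree)

Row maxima: A1=9.9, A2=8.9, A3=7.4, A4=8.0, A5=7.7
Best best-case = 9.9 → A1.
Column bests: Weak=7.1, Fair=9.9, Strong=8.8, Boom=7.7, Surge=8.9.
A1 regrets: 4.5, 0.0, 0.0, 3.1, 5.0 → max 5.0
A2 regrets: 0.0, 8.0, 2.6, 2.2, 0.0 → max 8.0
A3 regrets: 5.8, 5.7, 3.0, 3.6, 1.5 → max 5.8
A4 regrets: 6.9, 7.2, 2.9, 5.5, 0.9 → max 7.2
A5 regrets: 1.7, 2.4, 8.8, 0.0, 6.8 → max 8.8
Smallest max regret = 5.0 → A1.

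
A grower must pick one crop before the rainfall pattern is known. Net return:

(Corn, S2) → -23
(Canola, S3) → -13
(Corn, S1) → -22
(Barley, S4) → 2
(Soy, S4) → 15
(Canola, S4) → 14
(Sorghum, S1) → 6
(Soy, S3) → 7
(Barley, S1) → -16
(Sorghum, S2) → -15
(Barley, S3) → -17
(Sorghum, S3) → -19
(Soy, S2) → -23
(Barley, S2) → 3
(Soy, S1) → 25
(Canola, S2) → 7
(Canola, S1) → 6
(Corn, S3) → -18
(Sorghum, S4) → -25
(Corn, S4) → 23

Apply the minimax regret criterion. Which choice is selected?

Column bests: S1=25, S2=7, S3=7, S4=23.
Corn regrets: 47, 30, 25, 0 → max 47
Sorghum regrets: 19, 22, 26, 48 → max 48
Canola regrets: 19, 0, 20, 9 → max 20
Soy regrets: 0, 30, 0, 8 → max 30
Barley regrets: 41, 4, 24, 21 → max 41
Smallest max regret = 20 → Canola.

Canola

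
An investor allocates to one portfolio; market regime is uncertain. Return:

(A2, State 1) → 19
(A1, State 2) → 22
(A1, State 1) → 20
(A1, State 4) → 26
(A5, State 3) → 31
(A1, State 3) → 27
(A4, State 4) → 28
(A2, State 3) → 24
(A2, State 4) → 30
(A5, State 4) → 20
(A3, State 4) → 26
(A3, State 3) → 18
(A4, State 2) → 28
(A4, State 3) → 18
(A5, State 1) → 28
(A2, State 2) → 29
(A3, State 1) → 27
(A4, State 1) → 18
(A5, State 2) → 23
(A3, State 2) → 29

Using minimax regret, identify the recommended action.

Column bests: State 1=28, State 2=29, State 3=31, State 4=30.
A1 regrets: 8, 7, 4, 4 → max 8
A2 regrets: 9, 0, 7, 0 → max 9
A3 regrets: 1, 0, 13, 4 → max 13
A4 regrets: 10, 1, 13, 2 → max 13
A5 regrets: 0, 6, 0, 10 → max 10
Smallest max regret = 8 → A1.

A1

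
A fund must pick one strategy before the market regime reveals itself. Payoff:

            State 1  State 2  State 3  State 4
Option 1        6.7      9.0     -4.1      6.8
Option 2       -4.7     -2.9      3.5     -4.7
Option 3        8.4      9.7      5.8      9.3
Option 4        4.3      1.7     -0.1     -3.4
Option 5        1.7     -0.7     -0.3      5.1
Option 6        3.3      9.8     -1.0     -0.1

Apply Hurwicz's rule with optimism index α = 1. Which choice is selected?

Option 6

Option 1: 1·9.0 + 0·(-4.1) = 9
Option 2: 1·3.5 + 0·(-4.7) = 3.5
Option 3: 1·9.7 + 0·5.8 = 9.7
Option 4: 1·4.3 + 0·(-3.4) = 4.3
Option 5: 1·5.1 + 0·(-0.7) = 5.1
Option 6: 1·9.8 + 0·(-1.0) = 9.8
Highest Hurwicz score = 9.8 → Option 6.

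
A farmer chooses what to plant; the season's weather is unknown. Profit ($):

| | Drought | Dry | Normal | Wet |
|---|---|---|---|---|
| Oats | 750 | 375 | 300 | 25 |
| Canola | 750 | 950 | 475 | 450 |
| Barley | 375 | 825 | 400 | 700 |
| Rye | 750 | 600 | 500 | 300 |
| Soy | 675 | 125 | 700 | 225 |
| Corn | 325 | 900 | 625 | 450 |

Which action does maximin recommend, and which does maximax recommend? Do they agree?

Row minima: Oats=25, Canola=450, Barley=375, Rye=300, Soy=125, Corn=325
Best worst-case = 450 → Canola.
Row maxima: Oats=750, Canola=950, Barley=825, Rye=750, Soy=700, Corn=900
Best best-case = 950 → Canola.

maximin → Canola; maximax → Canola (agree)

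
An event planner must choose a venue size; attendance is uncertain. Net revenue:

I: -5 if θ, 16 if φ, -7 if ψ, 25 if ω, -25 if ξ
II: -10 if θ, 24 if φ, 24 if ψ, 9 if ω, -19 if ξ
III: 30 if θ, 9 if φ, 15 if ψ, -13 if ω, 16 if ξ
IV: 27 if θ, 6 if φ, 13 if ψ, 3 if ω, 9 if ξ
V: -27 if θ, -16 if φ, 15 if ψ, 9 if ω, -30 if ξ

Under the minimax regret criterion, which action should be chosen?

Column bests: θ=30, φ=24, ψ=24, ω=25, ξ=16.
I regrets: 35, 8, 31, 0, 41 → max 41
II regrets: 40, 0, 0, 16, 35 → max 40
III regrets: 0, 15, 9, 38, 0 → max 38
IV regrets: 3, 18, 11, 22, 7 → max 22
V regrets: 57, 40, 9, 16, 46 → max 57
Smallest max regret = 22 → IV.

IV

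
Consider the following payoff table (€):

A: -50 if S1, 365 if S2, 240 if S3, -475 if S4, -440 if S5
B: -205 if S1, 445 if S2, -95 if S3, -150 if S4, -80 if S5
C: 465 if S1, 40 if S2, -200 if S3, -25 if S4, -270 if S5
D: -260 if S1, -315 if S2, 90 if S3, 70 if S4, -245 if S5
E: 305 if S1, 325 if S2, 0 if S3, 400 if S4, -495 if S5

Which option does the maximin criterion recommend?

B

Row minima: A=-475, B=-205, C=-270, D=-315, E=-495
Best worst-case = -205 → B.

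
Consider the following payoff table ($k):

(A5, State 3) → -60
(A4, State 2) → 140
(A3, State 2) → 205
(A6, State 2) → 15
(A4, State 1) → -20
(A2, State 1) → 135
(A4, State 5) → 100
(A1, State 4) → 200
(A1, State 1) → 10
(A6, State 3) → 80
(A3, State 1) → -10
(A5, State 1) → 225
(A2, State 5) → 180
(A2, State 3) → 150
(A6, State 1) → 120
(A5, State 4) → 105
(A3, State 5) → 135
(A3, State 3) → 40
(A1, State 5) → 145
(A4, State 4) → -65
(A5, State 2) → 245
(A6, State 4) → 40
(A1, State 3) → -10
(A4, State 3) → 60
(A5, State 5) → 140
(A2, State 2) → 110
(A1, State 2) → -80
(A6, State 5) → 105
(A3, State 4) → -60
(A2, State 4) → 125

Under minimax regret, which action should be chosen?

A2

Column bests: State 1=225, State 2=245, State 3=150, State 4=200, State 5=180.
A1 regrets: 215, 325, 160, 0, 35 → max 325
A2 regrets: 90, 135, 0, 75, 0 → max 135
A3 regrets: 235, 40, 110, 260, 45 → max 260
A4 regrets: 245, 105, 90, 265, 80 → max 265
A5 regrets: 0, 0, 210, 95, 40 → max 210
A6 regrets: 105, 230, 70, 160, 75 → max 230
Smallest max regret = 135 → A2.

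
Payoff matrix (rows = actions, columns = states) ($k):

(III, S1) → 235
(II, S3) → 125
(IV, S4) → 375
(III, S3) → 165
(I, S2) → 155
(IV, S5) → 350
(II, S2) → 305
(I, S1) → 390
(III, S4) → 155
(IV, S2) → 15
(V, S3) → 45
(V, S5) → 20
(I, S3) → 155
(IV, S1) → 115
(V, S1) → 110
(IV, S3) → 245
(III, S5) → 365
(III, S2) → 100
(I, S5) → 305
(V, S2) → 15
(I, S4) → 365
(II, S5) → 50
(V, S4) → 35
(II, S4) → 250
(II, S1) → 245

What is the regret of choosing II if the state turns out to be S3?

120

Best payoff under S3 is 245.
Regret = 245 − 125 = 120.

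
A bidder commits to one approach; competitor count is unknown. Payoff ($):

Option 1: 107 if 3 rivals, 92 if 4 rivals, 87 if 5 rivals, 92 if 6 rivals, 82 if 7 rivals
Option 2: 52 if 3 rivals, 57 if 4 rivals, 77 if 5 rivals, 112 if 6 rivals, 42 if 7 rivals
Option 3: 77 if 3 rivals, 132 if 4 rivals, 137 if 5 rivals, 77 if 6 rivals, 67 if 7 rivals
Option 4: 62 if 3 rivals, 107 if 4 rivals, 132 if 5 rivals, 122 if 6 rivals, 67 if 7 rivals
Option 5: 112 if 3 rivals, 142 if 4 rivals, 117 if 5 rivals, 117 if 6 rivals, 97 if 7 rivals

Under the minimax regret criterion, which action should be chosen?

Column bests: 3 rivals=112, 4 rivals=142, 5 rivals=137, 6 rivals=122, 7 rivals=97.
Option 1 regrets: 5, 50, 50, 30, 15 → max 50
Option 2 regrets: 60, 85, 60, 10, 55 → max 85
Option 3 regrets: 35, 10, 0, 45, 30 → max 45
Option 4 regrets: 50, 35, 5, 0, 30 → max 50
Option 5 regrets: 0, 0, 20, 5, 0 → max 20
Smallest max regret = 20 → Option 5.

Option 5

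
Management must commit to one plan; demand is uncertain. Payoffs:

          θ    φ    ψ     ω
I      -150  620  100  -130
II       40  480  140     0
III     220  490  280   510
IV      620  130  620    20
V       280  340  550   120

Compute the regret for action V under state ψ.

70

Best payoff under ψ is 620.
Regret = 620 − 550 = 70.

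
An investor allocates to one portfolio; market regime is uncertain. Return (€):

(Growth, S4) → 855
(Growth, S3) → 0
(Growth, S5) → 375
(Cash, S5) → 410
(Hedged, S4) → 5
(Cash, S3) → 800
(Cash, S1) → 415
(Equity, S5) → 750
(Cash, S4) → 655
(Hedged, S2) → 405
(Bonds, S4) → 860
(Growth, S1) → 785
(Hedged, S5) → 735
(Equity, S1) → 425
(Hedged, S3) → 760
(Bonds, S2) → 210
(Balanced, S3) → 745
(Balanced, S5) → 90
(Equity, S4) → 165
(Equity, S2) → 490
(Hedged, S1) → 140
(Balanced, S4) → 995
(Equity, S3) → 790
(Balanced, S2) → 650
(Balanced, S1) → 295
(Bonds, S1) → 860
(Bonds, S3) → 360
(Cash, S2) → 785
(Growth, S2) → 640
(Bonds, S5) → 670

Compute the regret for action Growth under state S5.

375

Best payoff under S5 is 750.
Regret = 750 − 375 = 375.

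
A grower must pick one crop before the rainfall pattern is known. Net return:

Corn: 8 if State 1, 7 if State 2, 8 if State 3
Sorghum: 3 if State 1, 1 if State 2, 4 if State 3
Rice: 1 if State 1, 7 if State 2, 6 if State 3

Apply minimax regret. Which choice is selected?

Corn

Column bests: State 1=8, State 2=7, State 3=8.
Corn regrets: 0, 0, 0 → max 0
Sorghum regrets: 5, 6, 4 → max 6
Rice regrets: 7, 0, 2 → max 7
Smallest max regret = 0 → Corn.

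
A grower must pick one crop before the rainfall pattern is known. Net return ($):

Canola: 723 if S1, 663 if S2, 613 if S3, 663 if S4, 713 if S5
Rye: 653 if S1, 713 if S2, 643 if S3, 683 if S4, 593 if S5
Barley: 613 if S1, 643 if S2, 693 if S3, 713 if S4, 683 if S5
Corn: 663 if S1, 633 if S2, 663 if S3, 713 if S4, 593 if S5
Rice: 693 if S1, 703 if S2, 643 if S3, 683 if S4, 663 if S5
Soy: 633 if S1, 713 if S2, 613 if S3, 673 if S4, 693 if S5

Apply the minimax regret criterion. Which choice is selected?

Column bests: S1=723, S2=713, S3=693, S4=713, S5=713.
Canola regrets: 0, 50, 80, 50, 0 → max 80
Rye regrets: 70, 0, 50, 30, 120 → max 120
Barley regrets: 110, 70, 0, 0, 30 → max 110
Corn regrets: 60, 80, 30, 0, 120 → max 120
Rice regrets: 30, 10, 50, 30, 50 → max 50
Soy regrets: 90, 0, 80, 40, 20 → max 90
Smallest max regret = 50 → Rice.

Rice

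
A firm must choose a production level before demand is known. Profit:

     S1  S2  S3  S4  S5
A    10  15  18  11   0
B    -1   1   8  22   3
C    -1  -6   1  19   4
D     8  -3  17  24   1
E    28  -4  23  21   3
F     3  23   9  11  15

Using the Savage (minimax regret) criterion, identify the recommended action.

Column bests: S1=28, S2=23, S3=23, S4=24, S5=15.
A regrets: 18, 8, 5, 13, 15 → max 18
B regrets: 29, 22, 15, 2, 12 → max 29
C regrets: 29, 29, 22, 5, 11 → max 29
D regrets: 20, 26, 6, 0, 14 → max 26
E regrets: 0, 27, 0, 3, 12 → max 27
F regrets: 25, 0, 14, 13, 0 → max 25
Smallest max regret = 18 → A.

A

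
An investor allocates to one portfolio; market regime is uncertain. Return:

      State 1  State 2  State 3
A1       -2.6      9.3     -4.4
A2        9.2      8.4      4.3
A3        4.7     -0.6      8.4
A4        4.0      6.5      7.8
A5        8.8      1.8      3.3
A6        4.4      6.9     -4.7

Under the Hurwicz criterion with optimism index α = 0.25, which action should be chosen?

A2

A1: 0.25·9.3 + 0.75·(-4.4) = -0.975
A2: 0.25·9.2 + 0.75·4.3 = 5.525
A3: 0.25·8.4 + 0.75·(-0.6) = 1.65
A4: 0.25·7.8 + 0.75·4.0 = 4.95
A5: 0.25·8.8 + 0.75·1.8 = 3.55
A6: 0.25·6.9 + 0.75·(-4.7) = -1.8
Highest Hurwicz score = 5.525 → A2.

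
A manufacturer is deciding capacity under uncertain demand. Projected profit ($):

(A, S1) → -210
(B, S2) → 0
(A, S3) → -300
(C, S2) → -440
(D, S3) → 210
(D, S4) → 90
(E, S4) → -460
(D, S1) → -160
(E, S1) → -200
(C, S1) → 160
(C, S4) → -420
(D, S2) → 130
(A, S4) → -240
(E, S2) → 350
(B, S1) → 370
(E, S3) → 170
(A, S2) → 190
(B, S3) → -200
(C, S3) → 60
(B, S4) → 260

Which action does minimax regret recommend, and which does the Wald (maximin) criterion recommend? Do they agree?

minimax regret → B; maximin → D (disagree)

Column bests: S1=370, S2=350, S3=210, S4=260.
A regrets: 580, 160, 510, 500 → max 580
B regrets: 0, 350, 410, 0 → max 410
C regrets: 210, 790, 150, 680 → max 790
D regrets: 530, 220, 0, 170 → max 530
E regrets: 570, 0, 40, 720 → max 720
Smallest max regret = 410 → B.
Row minima: A=-300, B=-200, C=-440, D=-160, E=-460
Best worst-case = -160 → D.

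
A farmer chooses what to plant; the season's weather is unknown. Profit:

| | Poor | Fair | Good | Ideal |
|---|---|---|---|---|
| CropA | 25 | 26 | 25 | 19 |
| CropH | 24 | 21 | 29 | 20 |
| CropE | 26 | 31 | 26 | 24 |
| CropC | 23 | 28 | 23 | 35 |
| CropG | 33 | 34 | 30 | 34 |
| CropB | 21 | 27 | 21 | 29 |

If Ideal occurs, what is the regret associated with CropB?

6

Best payoff under Ideal is 35.
Regret = 35 − 29 = 6.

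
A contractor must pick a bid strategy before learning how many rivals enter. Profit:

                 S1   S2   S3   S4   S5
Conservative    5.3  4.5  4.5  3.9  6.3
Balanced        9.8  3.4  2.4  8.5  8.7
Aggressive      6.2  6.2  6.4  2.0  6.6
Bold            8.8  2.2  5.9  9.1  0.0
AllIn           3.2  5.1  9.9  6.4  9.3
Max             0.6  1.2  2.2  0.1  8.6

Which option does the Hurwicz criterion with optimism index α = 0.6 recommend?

Conservative: 0.6·6.3 + 0.4·3.9 = 5.34
Balanced: 0.6·9.8 + 0.4·2.4 = 6.84
Aggressive: 0.6·6.6 + 0.4·2.0 = 4.76
Bold: 0.6·9.1 + 0.4·0.0 = 5.46
AllIn: 0.6·9.9 + 0.4·3.2 = 7.22
Max: 0.6·8.6 + 0.4·0.1 = 5.2
Highest Hurwicz score = 7.22 → AllIn.

AllIn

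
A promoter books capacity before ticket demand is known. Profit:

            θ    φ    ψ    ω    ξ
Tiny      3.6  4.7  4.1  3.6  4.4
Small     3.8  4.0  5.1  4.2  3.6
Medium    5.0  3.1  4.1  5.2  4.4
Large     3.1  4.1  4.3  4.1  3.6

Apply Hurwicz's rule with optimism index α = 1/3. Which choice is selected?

Small

Tiny: 1/3·4.7 + 2/3·3.6 = 119/30
Small: 1/3·5.1 + 2/3·3.6 = 4.1
Medium: 1/3·5.2 + 2/3·3.1 = 3.8
Large: 1/3·4.3 + 2/3·3.1 = 3.5
Highest Hurwicz score = 4.1 → Small.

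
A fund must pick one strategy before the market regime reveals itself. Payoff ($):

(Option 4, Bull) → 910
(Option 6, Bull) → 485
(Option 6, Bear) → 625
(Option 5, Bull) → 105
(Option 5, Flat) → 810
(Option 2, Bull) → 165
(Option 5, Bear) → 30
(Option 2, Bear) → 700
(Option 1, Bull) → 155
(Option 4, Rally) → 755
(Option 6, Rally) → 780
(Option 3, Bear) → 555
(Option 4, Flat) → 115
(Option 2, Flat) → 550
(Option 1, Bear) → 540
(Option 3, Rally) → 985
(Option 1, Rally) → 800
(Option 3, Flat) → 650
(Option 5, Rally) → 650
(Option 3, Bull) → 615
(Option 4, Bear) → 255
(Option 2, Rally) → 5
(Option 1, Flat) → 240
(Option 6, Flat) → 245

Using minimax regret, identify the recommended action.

Column bests: Bear=700, Flat=810, Bull=910, Rally=985.
Option 1 regrets: 160, 570, 755, 185 → max 755
Option 2 regrets: 0, 260, 745, 980 → max 980
Option 3 regrets: 145, 160, 295, 0 → max 295
Option 4 regrets: 445, 695, 0, 230 → max 695
Option 5 regrets: 670, 0, 805, 335 → max 805
Option 6 regrets: 75, 565, 425, 205 → max 565
Smallest max regret = 295 → Option 3.

Option 3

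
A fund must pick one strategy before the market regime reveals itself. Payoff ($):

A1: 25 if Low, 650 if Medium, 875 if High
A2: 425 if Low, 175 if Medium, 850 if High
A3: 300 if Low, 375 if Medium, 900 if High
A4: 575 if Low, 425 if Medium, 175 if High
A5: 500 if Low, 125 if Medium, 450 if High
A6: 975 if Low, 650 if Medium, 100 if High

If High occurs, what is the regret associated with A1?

25

Best payoff under High is 900.
Regret = 900 − 875 = 25.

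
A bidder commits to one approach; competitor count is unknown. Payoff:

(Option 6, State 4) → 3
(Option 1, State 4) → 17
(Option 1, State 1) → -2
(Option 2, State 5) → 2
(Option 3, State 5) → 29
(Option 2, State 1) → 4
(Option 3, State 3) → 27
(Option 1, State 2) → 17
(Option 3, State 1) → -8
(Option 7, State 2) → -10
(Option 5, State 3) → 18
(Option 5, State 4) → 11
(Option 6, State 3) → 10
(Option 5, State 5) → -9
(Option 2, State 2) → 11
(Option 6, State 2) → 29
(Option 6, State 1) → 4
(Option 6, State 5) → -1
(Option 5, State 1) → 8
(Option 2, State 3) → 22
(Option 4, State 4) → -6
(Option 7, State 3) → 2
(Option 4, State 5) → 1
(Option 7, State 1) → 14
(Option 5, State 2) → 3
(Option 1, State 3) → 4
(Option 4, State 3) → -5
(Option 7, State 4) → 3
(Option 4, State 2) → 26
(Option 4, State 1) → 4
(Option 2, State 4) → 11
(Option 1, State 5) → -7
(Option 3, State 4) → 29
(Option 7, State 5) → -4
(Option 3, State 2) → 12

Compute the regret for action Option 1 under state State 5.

36

Best payoff under State 5 is 29.
Regret = 29 − (-7) = 36.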